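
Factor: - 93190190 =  - 2^1*5^1*47^1*198277^1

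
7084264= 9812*722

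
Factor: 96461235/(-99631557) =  - 10717915/11070173 =- 5^1*13^1*181^1*823^( - 1 )*911^1 *13451^( - 1 )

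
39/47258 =39/47258 = 0.00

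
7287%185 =72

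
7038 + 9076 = 16114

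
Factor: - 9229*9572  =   - 88339988= - 2^2*11^1*839^1*2393^1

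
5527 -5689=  - 162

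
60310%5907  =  1240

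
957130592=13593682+943536910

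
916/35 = 916/35 = 26.17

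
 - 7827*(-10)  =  78270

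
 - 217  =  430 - 647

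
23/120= 23/120 = 0.19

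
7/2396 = 7/2396 = 0.00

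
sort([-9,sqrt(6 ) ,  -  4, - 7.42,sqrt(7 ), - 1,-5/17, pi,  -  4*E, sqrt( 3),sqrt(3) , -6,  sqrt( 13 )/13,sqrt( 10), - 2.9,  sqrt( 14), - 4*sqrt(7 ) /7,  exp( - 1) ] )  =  [-4*E, - 9, - 7.42,-6,-4, - 2.9, - 4*sqrt( 7)/7,-1, - 5/17,sqrt (13) /13, exp(-1), sqrt(3),sqrt( 3), sqrt( 6),sqrt( 7),pi, sqrt (10) , sqrt( 14) ] 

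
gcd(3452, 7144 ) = 4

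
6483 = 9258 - 2775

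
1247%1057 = 190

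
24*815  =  19560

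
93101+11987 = 105088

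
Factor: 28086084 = 2^2 * 3^2*13^1*60013^1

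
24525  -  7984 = 16541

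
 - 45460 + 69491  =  24031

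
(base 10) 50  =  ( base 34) 1G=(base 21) 28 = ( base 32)1I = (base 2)110010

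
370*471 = 174270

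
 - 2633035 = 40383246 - 43016281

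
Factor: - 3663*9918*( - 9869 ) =2^1*3^4  *  11^1*19^1*29^1*37^1*71^1*139^1 = 358537157946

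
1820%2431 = 1820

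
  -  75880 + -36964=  - 112844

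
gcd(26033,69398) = 7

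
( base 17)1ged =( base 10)9788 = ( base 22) k4k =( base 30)aq8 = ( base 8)23074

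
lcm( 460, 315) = 28980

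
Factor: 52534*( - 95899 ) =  - 2^1*41^1 * 2339^1*  26267^1 = - 5037958066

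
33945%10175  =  3420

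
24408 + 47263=71671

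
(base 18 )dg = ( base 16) fa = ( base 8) 372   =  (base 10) 250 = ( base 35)75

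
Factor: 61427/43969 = 19^1 * 53^1*61^1*43969^( - 1 ) 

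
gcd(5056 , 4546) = 2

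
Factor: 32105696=2^5*7^1 * 143329^1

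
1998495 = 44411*45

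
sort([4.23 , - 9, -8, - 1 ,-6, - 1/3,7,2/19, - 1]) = [ - 9, - 8,-6, - 1, - 1, - 1/3,2/19,4.23, 7]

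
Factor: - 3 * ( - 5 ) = 3^1 *5^1= 15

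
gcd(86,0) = 86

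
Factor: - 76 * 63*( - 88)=2^5*3^2*7^1*11^1*19^1 = 421344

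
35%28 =7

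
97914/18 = 5439+ 2/3=   5439.67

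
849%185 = 109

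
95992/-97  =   - 95992/97   =  -  989.61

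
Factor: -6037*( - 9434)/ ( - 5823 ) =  - 2^1*3^ (-2)*53^1*89^1*647^( - 1)*6037^1 = -56953058/5823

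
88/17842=4/811 = 0.00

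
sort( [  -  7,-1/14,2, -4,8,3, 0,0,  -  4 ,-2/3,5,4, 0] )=[ - 7, - 4,-4, -2/3, - 1/14,0,0,0,2,3,4,5,8 ] 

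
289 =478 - 189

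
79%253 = 79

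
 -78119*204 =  - 15936276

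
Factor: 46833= 3^1 * 67^1*233^1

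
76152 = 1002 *76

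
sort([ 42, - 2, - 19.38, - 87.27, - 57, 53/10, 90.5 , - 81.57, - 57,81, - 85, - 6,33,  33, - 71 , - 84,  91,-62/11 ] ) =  [ - 87.27, - 85 , - 84 , - 81.57,  -  71, - 57,-57, - 19.38, - 6, - 62/11, - 2 , 53/10,  33,  33, 42, 81,90.5, 91 ] 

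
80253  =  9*8917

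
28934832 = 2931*9872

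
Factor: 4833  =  3^3 * 179^1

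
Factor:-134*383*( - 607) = 2^1*67^1*383^1*607^1=31152454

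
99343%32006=3325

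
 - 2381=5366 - 7747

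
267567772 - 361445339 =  - 93877567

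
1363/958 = 1363/958 =1.42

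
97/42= 2 +13/42 = 2.31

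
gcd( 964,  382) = 2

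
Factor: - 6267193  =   - 6267193^1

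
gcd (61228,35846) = 2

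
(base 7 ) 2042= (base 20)1FG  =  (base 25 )13G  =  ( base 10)716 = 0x2CC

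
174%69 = 36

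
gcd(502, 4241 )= 1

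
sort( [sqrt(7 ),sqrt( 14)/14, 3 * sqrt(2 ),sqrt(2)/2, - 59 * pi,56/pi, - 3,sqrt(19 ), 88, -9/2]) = [-59*pi,-9/2,-3, sqrt(14)/14 , sqrt(2 )/2,sqrt( 7 ),3*sqrt( 2 ),sqrt(19),56/pi, 88 ] 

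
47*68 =3196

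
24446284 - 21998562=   2447722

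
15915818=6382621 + 9533197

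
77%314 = 77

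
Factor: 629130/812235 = 134/173 = 2^1 * 67^1 * 173^( - 1 ) 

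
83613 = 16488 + 67125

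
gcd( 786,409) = 1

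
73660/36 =18415/9  =  2046.11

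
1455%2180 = 1455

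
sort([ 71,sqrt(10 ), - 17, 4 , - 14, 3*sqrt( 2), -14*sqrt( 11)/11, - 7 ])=[ -17,- 14 , - 7, - 14 * sqrt(11 )/11,sqrt(10) , 4, 3*sqrt(2),  71 ] 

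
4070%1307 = 149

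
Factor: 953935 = 5^1*190787^1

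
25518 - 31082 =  - 5564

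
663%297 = 69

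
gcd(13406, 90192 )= 2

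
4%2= 0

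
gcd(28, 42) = 14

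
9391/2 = 9391/2 = 4695.50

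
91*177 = 16107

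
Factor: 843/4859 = 3^1 * 43^( - 1 )*113^( - 1 ) * 281^1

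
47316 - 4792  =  42524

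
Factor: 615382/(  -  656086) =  - 307691^1* 328043^( - 1 ) = -  307691/328043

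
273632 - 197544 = 76088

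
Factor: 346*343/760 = 2^( - 2)*5^( - 1 )*7^3*19^( - 1) * 173^1  =  59339/380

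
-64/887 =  - 64/887=   -0.07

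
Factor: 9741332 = 2^2*29^1*79^1*1063^1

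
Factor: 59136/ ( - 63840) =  - 2^3*5^ ( - 1 )*11^1 * 19^( - 1 )=- 88/95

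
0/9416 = 0= 0.00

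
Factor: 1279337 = 1279337^1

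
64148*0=0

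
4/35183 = 4/35183 = 0.00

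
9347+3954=13301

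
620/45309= 620/45309 = 0.01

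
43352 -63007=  - 19655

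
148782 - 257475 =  - 108693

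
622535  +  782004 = 1404539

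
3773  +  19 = 3792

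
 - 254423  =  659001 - 913424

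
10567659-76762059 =  -  66194400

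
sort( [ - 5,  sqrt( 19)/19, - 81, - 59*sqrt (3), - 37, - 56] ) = [- 59*sqrt( 3 ), - 81, - 56, - 37, - 5,sqrt(19) /19]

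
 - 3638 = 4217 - 7855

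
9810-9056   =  754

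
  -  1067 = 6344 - 7411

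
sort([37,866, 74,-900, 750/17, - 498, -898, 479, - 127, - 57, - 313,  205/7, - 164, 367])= [-900,- 898, - 498 , - 313, - 164, - 127, - 57, 205/7, 37, 750/17, 74, 367, 479, 866]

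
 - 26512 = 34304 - 60816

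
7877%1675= 1177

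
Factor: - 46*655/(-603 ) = 2^1*3^ (-2) *5^1*23^1*67^( -1)*131^1 = 30130/603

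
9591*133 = 1275603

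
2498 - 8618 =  - 6120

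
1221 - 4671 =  - 3450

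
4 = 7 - 3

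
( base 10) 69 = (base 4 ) 1011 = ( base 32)25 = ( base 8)105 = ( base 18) 3f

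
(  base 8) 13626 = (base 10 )6038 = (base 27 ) 87H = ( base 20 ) f1i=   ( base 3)22021122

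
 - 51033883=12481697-63515580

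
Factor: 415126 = 2^1*207563^1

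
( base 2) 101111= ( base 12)3b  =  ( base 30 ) 1H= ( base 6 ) 115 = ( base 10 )47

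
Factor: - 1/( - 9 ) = 3^(-2) 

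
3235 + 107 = 3342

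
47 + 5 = 52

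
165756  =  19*8724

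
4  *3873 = 15492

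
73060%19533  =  14461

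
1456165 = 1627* 895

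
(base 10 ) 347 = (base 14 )1ab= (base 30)bh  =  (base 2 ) 101011011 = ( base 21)gb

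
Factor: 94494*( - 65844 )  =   - 2^3*3^3 *31^1*59^1*15749^1 =- 6221862936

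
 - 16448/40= -2056/5 = -411.20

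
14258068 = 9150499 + 5107569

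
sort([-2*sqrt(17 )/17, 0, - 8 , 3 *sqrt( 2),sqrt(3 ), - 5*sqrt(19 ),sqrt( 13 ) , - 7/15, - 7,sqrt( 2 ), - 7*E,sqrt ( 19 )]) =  [-5*  sqrt(19) , - 7*E,-8,-7,-2 * sqrt(17)/17, - 7/15,0,sqrt( 2 ), sqrt ( 3), sqrt (13 ),3 * sqrt(2),sqrt( 19)]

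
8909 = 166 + 8743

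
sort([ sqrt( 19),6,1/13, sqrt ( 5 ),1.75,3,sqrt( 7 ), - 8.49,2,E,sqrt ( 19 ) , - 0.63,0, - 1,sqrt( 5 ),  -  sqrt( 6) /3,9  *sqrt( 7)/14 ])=[ - 8.49,  -  1,- sqrt(6)/3, - 0.63,  0,1/13 , 9* sqrt( 7) /14,1.75,  2,sqrt(5),sqrt(5),sqrt( 7 ),E,3, sqrt( 19 ),sqrt(19 ),6]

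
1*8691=8691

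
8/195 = 8/195 = 0.04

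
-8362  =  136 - 8498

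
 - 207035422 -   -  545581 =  - 206489841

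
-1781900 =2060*(-865)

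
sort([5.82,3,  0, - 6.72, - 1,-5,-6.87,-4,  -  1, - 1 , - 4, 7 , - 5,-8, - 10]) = [ -10, - 8, - 6.87 , - 6.72,  -  5,- 5, - 4, - 4, - 1 ,-1, - 1,0, 3, 5.82,7] 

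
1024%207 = 196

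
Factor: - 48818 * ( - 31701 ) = 2^1*3^1*7^1*11^1*317^1*  10567^1 = 1547579418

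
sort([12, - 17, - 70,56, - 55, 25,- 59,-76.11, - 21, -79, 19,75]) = [-79, - 76.11, - 70, - 59, - 55, -21, - 17, 12,19 , 25, 56,75 ] 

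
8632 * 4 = 34528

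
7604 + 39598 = 47202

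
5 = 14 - 9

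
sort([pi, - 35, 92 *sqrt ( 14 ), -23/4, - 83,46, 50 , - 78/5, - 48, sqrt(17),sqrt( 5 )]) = [ - 83, - 48, - 35, - 78/5, - 23/4,sqrt(5 ), pi,sqrt(17 ), 46, 50, 92*sqrt( 14 ) ]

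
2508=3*836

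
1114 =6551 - 5437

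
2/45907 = 2/45907 = 0.00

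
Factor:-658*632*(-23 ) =2^4*7^1*23^1*47^1*79^1 = 9564688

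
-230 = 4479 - 4709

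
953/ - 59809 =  - 953/59809= -  0.02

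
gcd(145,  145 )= 145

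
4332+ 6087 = 10419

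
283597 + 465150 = 748747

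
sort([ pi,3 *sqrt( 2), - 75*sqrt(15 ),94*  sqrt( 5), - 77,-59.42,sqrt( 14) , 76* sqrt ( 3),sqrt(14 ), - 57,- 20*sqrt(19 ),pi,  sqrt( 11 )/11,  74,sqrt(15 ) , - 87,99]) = [-75*sqrt ( 15),-20* sqrt( 19),-87,  -  77,-59.42,-57, sqrt (11 ) /11, pi,pi,sqrt (14 ),sqrt(14),  sqrt ( 15), 3*sqrt ( 2 ),74,99,76 * sqrt( 3) , 94*sqrt(5)] 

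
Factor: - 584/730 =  -2^2*5^ ( - 1) = - 4/5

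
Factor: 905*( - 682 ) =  - 617210 = - 2^1*5^1*11^1 * 31^1*181^1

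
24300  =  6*4050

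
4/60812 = 1/15203 =0.00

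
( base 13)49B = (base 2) 1100100100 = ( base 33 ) OC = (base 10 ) 804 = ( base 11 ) 671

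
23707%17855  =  5852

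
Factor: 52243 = 89^1*587^1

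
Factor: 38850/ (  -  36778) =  - 3^1*5^2*71^( - 1 ) = - 75/71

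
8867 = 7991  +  876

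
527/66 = 527/66 = 7.98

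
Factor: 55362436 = 2^2*193^1*71713^1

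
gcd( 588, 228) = 12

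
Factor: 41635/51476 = 55/68 = 2^( - 2)*5^1*11^1*17^(-1)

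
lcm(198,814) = 7326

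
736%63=43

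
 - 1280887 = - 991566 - 289321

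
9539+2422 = 11961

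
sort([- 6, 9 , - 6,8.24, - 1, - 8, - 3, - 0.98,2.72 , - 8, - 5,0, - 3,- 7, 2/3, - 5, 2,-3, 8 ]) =[ - 8,- 8, - 7, - 6, - 6, - 5, - 5, - 3, - 3, - 3  , - 1,-0.98, 0,2/3  ,  2,2.72, 8, 8.24, 9]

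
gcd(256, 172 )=4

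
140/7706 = 70/3853 = 0.02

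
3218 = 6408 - 3190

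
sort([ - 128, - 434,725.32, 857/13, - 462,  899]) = [ - 462, - 434, - 128, 857/13, 725.32,899 ] 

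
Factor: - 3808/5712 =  - 2/3 = -  2^1*3^ ( - 1 ) 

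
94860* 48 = 4553280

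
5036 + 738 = 5774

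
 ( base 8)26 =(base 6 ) 34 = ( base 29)m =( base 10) 22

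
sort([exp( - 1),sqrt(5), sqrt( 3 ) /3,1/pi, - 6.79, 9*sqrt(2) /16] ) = [-6.79,  1/pi, exp( - 1),sqrt(3) /3,9*sqrt( 2 ) /16, sqrt( 5)]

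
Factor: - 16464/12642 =  -  56/43= -2^3*7^1*  43^( - 1)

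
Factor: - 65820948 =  - 2^2*3^1*139^1*39461^1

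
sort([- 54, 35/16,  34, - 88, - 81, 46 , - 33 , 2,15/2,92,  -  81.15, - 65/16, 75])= [ - 88, -81.15, -81, - 54, - 33,-65/16, 2, 35/16,15/2, 34, 46,75,92 ]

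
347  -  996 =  - 649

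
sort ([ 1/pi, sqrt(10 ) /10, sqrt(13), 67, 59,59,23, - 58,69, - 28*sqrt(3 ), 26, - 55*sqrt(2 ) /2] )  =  [ - 58, - 28*sqrt(3),  -  55*sqrt(2)/2,sqrt(10 )/10, 1/pi,sqrt(13), 23, 26,59 , 59,67 , 69] 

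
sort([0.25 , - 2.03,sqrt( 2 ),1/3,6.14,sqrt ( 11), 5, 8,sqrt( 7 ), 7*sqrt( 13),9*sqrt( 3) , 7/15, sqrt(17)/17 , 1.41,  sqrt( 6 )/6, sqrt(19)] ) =[ - 2.03,sqrt( 17)/17 , 0.25, 1/3, sqrt( 6)/6 , 7/15 , 1.41, sqrt( 2 ),sqrt( 7 ) , sqrt( 11 ),sqrt( 19),  5, 6.14 , 8, 9*sqrt (3), 7*sqrt( 13)] 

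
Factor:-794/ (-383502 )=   1/483 = 3^( - 1)*7^( - 1)*23^ ( - 1)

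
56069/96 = 584 + 5/96 = 584.05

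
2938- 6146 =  - 3208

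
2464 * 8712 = 21466368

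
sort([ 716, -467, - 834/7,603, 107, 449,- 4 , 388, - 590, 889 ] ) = [-590,-467, - 834/7 , - 4, 107,388, 449 , 603, 716,889 ]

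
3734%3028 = 706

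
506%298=208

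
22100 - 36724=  - 14624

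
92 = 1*92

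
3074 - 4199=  - 1125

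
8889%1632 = 729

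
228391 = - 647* ( - 353 )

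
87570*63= 5516910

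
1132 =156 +976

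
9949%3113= 610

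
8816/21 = 419  +  17/21 = 419.81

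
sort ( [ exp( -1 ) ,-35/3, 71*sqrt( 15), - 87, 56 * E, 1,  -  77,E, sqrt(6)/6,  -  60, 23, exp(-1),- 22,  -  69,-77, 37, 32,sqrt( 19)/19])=[ - 87, - 77, - 77, - 69, - 60, - 22 , - 35/3, sqrt( 19 )/19, exp( - 1),  exp(  -  1 ),sqrt(6 )/6, 1,E,23, 32, 37, 56*E , 71*sqrt ( 15 ) ] 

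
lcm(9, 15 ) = 45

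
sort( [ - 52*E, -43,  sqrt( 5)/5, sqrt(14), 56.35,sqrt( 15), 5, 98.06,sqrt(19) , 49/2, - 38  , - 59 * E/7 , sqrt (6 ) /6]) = [ - 52*E,  -  43 , - 38, - 59*E/7,sqrt( 6)/6,sqrt( 5 )/5, sqrt( 14 ), sqrt( 15), sqrt ( 19), 5, 49/2, 56.35, 98.06] 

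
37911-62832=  - 24921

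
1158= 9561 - 8403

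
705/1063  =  705/1063 = 0.66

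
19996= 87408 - 67412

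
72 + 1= 73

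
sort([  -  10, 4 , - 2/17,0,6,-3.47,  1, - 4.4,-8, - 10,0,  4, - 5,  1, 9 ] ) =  [-10,-10, - 8, - 5,- 4.4, - 3.47, - 2/17, 0,0, 1, 1, 4,  4, 6, 9 ]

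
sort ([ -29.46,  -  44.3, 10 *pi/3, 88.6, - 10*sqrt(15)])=[  -  44.3, - 10 * sqrt(15),-29.46, 10*pi/3,88.6] 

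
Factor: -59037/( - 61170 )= 19679/20390 = 2^( - 1)*5^(- 1 ) * 11^1*1789^1*2039^( - 1 )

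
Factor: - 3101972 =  - 2^2*61^1  *12713^1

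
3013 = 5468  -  2455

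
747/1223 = 747/1223 = 0.61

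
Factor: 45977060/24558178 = 2^1*5^1*2298853^1* 12279089^( - 1 ) = 22988530/12279089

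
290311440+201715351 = 492026791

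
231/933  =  77/311 =0.25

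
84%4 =0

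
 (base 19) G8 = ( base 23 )DD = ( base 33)9F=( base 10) 312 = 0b100111000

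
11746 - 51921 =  - 40175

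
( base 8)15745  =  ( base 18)140D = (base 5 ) 212031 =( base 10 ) 7141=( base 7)26551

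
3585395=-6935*(- 517) 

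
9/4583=9/4583  =  0.00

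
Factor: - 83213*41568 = - 3458997984 = -  2^5*3^1*13^1 * 37^1 * 173^1*433^1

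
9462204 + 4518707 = 13980911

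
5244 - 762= 4482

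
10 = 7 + 3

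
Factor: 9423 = 3^3*349^1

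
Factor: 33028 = 2^2*23^1*359^1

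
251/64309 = 251/64309 = 0.00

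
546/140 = 3 + 9/10 =3.90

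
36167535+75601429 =111768964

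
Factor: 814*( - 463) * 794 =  - 299244308 = - 2^2*11^1 * 37^1*397^1*463^1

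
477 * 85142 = 40612734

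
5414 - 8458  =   - 3044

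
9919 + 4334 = 14253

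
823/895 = 823/895 = 0.92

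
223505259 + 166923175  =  390428434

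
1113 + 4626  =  5739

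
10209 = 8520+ 1689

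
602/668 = 301/334 = 0.90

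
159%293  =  159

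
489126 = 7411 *66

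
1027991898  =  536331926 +491659972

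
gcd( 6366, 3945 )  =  3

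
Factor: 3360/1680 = 2^1 = 2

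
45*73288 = 3297960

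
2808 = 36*78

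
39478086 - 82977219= -43499133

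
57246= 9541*6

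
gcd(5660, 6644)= 4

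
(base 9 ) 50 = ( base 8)55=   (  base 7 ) 63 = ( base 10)45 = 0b101101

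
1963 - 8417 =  - 6454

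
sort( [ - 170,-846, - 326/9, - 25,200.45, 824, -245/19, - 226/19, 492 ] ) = [ - 846,-170 , - 326/9 , - 25,  -  245/19,-226/19, 200.45, 492, 824] 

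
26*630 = 16380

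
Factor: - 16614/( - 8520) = 39/20= 2^( - 2 )*3^1*5^( - 1)*13^1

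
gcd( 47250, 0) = 47250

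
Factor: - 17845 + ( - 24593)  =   - 42438  =  - 2^1*3^1*11^1*643^1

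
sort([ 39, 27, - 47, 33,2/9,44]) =[ - 47, 2/9, 27, 33,39, 44 ] 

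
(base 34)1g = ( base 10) 50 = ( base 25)20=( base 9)55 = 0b110010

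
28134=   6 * 4689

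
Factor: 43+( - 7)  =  2^2*3^2 =36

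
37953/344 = 37953/344=110.33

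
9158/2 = 4579 = 4579.00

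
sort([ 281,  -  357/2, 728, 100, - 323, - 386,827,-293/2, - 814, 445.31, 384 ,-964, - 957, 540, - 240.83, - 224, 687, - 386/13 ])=[  -  964,-957,  -  814,-386, - 323, - 240.83, - 224, - 357/2,  -  293/2, - 386/13,100, 281,384, 445.31,540, 687, 728,827]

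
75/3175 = 3/127=0.02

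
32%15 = 2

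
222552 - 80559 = 141993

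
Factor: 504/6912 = 7/96 = 2^( - 5)*3^( - 1)*7^1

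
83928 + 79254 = 163182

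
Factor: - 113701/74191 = - 7^1  *  13^( - 2 )* 37^1 = - 259/169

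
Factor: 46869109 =7^1 * 41^1*163307^1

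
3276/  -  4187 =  - 1+911/4187= -0.78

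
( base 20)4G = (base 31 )33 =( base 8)140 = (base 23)44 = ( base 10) 96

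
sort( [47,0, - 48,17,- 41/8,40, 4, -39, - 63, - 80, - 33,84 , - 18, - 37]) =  [ - 80, -63 , - 48, - 39 ,-37, - 33, - 18, - 41/8,0 , 4,17,40,  47, 84 ] 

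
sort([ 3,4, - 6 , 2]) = [-6,2,3,4 ] 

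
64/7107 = 64/7107 = 0.01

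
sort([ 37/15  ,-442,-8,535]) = [-442 ,-8, 37/15,  535 ]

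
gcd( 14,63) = 7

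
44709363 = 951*47013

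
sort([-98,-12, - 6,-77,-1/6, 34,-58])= [-98, - 77,- 58, - 12,  -  6,-1/6,  34]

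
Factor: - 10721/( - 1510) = 71/10 = 2^(-1 )*5^(-1 ) * 71^1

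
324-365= - 41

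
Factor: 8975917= 89^1*100853^1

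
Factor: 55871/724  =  2^( - 2 ) * 181^( - 1 )*55871^1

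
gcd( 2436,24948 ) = 84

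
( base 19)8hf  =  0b110010011010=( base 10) 3226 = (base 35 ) 2m6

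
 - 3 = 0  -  3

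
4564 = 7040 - 2476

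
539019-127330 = 411689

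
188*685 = 128780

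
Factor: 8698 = 2^1*4349^1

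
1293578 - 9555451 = - 8261873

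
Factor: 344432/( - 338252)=-2^2 *11^1 * 19^1*821^( - 1 ) =- 836/821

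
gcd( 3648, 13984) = 608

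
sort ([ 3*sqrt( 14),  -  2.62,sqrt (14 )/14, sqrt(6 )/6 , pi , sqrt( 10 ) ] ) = [ - 2.62,sqrt( 14)/14,  sqrt( 6 ) /6,pi,  sqrt( 10 ),3 * sqrt (14) ]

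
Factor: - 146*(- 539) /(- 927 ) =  - 78694/927 = - 2^1*3^( - 2) * 7^2*11^1*73^1*103^( - 1)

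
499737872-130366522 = 369371350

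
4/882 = 2/441 = 0.00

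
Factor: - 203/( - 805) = 29/115 = 5^ (  -  1 )*23^( - 1 )*29^1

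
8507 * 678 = 5767746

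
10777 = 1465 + 9312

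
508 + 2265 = 2773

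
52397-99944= -47547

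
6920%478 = 228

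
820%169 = 144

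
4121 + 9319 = 13440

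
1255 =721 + 534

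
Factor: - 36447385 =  - 5^1* 13^2*43133^1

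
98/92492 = 49/46246 = 0.00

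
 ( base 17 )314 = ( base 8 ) 1570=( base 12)620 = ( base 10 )888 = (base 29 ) 11i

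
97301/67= 97301/67 =1452.25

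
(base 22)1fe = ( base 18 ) 2A0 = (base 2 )1100111100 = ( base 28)11G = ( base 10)828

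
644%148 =52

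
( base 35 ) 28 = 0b1001110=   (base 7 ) 141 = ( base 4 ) 1032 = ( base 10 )78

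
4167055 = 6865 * 607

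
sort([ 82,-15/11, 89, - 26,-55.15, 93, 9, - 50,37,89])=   [ -55.15,-50, - 26, - 15/11,9,37, 82, 89,89,93] 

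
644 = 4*161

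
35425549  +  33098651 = 68524200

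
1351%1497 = 1351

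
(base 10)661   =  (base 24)13d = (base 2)1010010101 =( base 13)3BB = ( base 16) 295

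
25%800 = 25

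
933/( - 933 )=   -  1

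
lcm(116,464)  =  464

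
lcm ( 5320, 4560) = 31920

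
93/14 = 6  +  9/14 = 6.64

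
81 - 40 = 41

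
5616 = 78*72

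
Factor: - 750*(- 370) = 277500 =2^2*3^1*5^4*37^1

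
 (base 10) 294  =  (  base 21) E0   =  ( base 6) 1210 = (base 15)149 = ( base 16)126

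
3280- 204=3076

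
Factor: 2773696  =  2^6 * 19^1*2281^1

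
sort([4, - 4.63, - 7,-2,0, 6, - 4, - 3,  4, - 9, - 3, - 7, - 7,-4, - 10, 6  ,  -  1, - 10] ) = [ - 10, - 10, - 9, - 7, -7, - 7 , - 4.63, -4,-4, - 3,- 3, - 2 , - 1,0, 4, 4, 6,6]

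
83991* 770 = 64673070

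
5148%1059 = 912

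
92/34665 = 92/34665 = 0.00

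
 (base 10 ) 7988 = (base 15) 2578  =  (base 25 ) cjd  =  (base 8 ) 17464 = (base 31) 89L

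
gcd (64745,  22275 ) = 5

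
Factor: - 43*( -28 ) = 1204 = 2^2*7^1*43^1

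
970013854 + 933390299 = 1903404153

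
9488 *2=18976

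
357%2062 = 357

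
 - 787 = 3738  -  4525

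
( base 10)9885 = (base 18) 1C93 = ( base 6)113433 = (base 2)10011010011101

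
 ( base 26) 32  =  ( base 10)80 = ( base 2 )1010000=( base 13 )62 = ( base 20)40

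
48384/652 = 12096/163 = 74.21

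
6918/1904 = 3459/952=3.63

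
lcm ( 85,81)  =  6885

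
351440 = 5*70288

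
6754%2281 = 2192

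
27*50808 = 1371816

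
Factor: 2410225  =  5^2*229^1*421^1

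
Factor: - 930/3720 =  - 2^(- 2 ) = - 1/4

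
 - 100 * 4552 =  - 455200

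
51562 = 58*889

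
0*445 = 0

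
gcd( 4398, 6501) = 3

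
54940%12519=4864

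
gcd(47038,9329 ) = 1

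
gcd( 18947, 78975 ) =1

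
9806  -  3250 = 6556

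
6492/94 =69+3/47 =69.06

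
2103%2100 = 3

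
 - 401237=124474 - 525711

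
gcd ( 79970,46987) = 1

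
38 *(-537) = -20406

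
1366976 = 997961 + 369015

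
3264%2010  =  1254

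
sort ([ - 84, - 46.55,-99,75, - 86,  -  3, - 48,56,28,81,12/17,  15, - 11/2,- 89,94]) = [ - 99, - 89, - 86, - 84, - 48,-46.55, - 11/2, - 3  ,  12/17, 15,28,56,75 , 81,94]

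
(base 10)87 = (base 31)2P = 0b1010111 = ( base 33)2l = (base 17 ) 52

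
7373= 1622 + 5751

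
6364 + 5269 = 11633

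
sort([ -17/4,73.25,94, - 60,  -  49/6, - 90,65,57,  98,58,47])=[ - 90, -60, - 49/6, - 17/4,47,57,58, 65, 73.25,94,98]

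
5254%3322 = 1932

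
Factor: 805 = 5^1*7^1*23^1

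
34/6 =5 + 2/3 = 5.67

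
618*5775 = 3568950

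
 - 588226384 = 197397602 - 785623986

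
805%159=10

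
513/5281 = 513/5281 =0.10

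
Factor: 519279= 3^1*179^1*967^1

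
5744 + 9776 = 15520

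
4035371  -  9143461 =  - 5108090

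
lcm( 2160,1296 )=6480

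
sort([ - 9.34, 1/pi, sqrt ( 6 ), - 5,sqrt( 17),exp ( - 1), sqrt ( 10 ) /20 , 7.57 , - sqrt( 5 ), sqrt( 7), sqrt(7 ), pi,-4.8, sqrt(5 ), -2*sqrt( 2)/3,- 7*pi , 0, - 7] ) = [ - 7*pi,-9.34, - 7, - 5, - 4.8, - sqrt( 5), - 2 * sqrt( 2 ) /3, 0, sqrt(10)/20,1/pi,exp( - 1 ), sqrt( 5 ), sqrt ( 6), sqrt ( 7) , sqrt(7 ), pi, sqrt(17 ),7.57] 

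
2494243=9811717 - 7317474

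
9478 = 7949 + 1529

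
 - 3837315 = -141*27215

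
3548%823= 256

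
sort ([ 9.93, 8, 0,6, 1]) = [ 0,1, 6, 8, 9.93]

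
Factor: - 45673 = -45673^1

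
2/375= 2/375 = 0.01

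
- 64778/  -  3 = 64778/3 = 21592.67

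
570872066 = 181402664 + 389469402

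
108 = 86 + 22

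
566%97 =81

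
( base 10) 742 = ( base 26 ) 12e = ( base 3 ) 1000111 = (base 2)1011100110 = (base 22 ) 1bg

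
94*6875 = 646250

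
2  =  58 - 56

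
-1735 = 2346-4081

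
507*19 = 9633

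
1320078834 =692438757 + 627640077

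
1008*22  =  22176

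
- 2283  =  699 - 2982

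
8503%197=32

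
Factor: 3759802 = 2^1 *1879901^1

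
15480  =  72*215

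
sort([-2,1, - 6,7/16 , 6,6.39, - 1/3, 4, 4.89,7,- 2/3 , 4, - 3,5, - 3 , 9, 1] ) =[ - 6,-3,-3, - 2, - 2/3,-1/3, 7/16, 1, 1,4, 4 , 4.89 , 5 , 6, 6.39, 7,9] 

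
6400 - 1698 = 4702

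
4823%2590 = 2233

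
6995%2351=2293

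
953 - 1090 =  - 137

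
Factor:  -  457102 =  - 2^1*19^1*23^1*523^1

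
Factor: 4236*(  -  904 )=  - 2^5 * 3^1*113^1*353^1 =- 3829344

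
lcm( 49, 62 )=3038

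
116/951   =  116/951 = 0.12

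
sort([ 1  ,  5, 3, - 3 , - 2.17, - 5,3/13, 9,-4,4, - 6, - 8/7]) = [-6, - 5, - 4, - 3 , - 2.17, - 8/7, 3/13 , 1, 3, 4,5, 9 ]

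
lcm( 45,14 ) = 630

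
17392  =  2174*8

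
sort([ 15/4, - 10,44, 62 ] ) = [-10,15/4,44,62 ] 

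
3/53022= 1/17674 = 0.00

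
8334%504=270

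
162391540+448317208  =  610708748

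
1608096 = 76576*21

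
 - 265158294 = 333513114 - 598671408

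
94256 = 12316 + 81940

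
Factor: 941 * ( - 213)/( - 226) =200433/226 = 2^( - 1)*3^1*71^1*113^( - 1)*941^1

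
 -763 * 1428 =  -1089564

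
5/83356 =5/83356 = 0.00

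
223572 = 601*372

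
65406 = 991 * 66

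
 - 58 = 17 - 75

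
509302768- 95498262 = 413804506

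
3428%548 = 140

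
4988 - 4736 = 252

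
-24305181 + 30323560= 6018379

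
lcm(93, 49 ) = 4557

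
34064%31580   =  2484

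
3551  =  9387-5836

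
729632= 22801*32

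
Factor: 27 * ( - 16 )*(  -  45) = 2^4*3^5*5^1 = 19440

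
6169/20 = 308+ 9/20 = 308.45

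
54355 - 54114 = 241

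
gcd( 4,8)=4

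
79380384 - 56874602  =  22505782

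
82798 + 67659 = 150457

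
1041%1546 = 1041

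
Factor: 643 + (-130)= 513 = 3^3 * 19^1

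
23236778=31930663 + -8693885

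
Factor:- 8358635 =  -5^1*1671727^1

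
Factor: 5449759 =7^1*778537^1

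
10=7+3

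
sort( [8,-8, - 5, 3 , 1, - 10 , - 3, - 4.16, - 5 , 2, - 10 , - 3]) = [ - 10, - 10, - 8, - 5 , - 5,- 4.16  , - 3, - 3, 1,2,3, 8 ] 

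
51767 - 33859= 17908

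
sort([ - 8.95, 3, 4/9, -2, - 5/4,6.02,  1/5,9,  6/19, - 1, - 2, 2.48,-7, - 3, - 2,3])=[ - 8.95,-7, - 3,  -  2, - 2,  -  2,-5/4,-1,1/5 , 6/19,4/9, 2.48,3,3 , 6.02,9 ] 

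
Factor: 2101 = 11^1 * 191^1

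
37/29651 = 37/29651 = 0.00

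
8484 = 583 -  - 7901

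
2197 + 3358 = 5555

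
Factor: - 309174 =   -  2^1*3^1 * 227^2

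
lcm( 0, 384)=0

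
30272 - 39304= -9032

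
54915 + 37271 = 92186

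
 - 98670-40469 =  - 139139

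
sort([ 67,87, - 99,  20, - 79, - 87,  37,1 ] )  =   [ - 99, - 87, - 79,  1,  20 , 37,67,  87]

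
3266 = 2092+1174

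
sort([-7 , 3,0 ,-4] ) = [  -  7, - 4 , 0,3 ]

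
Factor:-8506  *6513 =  - 2^1*3^1*13^1 * 167^1 * 4253^1  =  - 55399578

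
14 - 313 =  - 299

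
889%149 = 144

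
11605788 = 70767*164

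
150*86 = 12900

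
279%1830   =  279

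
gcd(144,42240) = 48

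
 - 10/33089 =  - 1 + 33079/33089 = - 0.00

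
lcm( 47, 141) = 141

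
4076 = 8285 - 4209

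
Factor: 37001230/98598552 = 2^ (-2 ) *3^ ( -1) *5^1*7^1*13^( - 1 )*71^( - 1)*79^1*4451^(-1 ) * 6691^1 = 18500615/49299276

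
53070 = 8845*6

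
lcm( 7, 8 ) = 56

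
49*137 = 6713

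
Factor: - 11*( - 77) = 7^1*11^2= 847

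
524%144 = 92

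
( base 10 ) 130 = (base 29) 4e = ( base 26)50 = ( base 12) AA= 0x82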